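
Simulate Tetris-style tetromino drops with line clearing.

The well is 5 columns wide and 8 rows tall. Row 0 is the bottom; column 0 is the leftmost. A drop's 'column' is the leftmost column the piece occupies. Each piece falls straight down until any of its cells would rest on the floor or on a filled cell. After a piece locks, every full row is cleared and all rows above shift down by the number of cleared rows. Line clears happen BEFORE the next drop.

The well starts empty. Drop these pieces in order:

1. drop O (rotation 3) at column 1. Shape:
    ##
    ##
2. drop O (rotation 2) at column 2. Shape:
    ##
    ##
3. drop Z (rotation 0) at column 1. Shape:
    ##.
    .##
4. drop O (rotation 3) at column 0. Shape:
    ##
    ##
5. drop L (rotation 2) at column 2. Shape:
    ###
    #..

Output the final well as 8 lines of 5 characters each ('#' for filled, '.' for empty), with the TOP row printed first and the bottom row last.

Drop 1: O rot3 at col 1 lands with bottom-row=0; cleared 0 line(s) (total 0); column heights now [0 2 2 0 0], max=2
Drop 2: O rot2 at col 2 lands with bottom-row=2; cleared 0 line(s) (total 0); column heights now [0 2 4 4 0], max=4
Drop 3: Z rot0 at col 1 lands with bottom-row=4; cleared 0 line(s) (total 0); column heights now [0 6 6 5 0], max=6
Drop 4: O rot3 at col 0 lands with bottom-row=6; cleared 0 line(s) (total 0); column heights now [8 8 6 5 0], max=8
Drop 5: L rot2 at col 2 lands with bottom-row=6; cleared 1 line(s) (total 1); column heights now [7 7 7 5 0], max=7

Answer: .....
###..
.##..
..##.
..##.
..##.
.##..
.##..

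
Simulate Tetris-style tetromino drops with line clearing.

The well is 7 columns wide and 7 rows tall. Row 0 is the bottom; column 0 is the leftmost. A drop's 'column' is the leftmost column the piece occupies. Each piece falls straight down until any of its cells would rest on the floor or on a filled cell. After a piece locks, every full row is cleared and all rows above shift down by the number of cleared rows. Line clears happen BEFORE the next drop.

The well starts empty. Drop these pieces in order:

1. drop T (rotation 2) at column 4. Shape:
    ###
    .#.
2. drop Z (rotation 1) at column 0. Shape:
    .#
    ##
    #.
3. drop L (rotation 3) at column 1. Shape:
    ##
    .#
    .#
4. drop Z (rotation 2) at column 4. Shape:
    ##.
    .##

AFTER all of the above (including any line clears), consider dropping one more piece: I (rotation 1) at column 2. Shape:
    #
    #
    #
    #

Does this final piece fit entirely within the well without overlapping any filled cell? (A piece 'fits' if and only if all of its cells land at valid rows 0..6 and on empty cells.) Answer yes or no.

Drop 1: T rot2 at col 4 lands with bottom-row=0; cleared 0 line(s) (total 0); column heights now [0 0 0 0 2 2 2], max=2
Drop 2: Z rot1 at col 0 lands with bottom-row=0; cleared 0 line(s) (total 0); column heights now [2 3 0 0 2 2 2], max=3
Drop 3: L rot3 at col 1 lands with bottom-row=1; cleared 0 line(s) (total 0); column heights now [2 4 4 0 2 2 2], max=4
Drop 4: Z rot2 at col 4 lands with bottom-row=2; cleared 0 line(s) (total 0); column heights now [2 4 4 0 4 4 3], max=4
Test piece I rot1 at col 2 (width 1): heights before test = [2 4 4 0 4 4 3]; fits = False

Answer: no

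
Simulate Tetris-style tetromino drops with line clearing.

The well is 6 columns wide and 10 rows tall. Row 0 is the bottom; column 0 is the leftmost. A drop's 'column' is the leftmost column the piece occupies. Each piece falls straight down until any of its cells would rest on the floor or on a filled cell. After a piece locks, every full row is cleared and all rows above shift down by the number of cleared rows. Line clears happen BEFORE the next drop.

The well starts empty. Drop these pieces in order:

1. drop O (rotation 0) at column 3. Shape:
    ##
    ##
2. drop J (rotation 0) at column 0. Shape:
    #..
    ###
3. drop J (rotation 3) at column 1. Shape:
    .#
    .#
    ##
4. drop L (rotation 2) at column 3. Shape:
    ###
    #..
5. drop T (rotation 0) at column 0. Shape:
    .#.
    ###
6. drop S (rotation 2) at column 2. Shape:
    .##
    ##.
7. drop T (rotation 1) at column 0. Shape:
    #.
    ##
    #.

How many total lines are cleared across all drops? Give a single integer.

Drop 1: O rot0 at col 3 lands with bottom-row=0; cleared 0 line(s) (total 0); column heights now [0 0 0 2 2 0], max=2
Drop 2: J rot0 at col 0 lands with bottom-row=0; cleared 0 line(s) (total 0); column heights now [2 1 1 2 2 0], max=2
Drop 3: J rot3 at col 1 lands with bottom-row=1; cleared 0 line(s) (total 0); column heights now [2 2 4 2 2 0], max=4
Drop 4: L rot2 at col 3 lands with bottom-row=2; cleared 0 line(s) (total 0); column heights now [2 2 4 4 4 4], max=4
Drop 5: T rot0 at col 0 lands with bottom-row=4; cleared 0 line(s) (total 0); column heights now [5 6 5 4 4 4], max=6
Drop 6: S rot2 at col 2 lands with bottom-row=5; cleared 0 line(s) (total 0); column heights now [5 6 6 7 7 4], max=7
Drop 7: T rot1 at col 0 lands with bottom-row=5; cleared 0 line(s) (total 0); column heights now [8 7 6 7 7 4], max=8

Answer: 0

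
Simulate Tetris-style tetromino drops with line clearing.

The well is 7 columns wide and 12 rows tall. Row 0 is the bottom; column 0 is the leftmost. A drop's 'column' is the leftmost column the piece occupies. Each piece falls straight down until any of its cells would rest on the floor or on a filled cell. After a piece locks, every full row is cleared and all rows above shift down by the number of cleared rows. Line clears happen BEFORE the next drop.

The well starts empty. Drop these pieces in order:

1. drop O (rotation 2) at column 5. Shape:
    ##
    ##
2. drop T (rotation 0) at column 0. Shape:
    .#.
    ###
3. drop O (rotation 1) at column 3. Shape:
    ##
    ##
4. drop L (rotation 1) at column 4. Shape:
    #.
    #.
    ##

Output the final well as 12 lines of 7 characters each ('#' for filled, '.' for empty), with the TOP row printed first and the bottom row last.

Answer: .......
.......
.......
.......
.......
.......
.......
.......
....#..
....#..
....##.
.#.####

Derivation:
Drop 1: O rot2 at col 5 lands with bottom-row=0; cleared 0 line(s) (total 0); column heights now [0 0 0 0 0 2 2], max=2
Drop 2: T rot0 at col 0 lands with bottom-row=0; cleared 0 line(s) (total 0); column heights now [1 2 1 0 0 2 2], max=2
Drop 3: O rot1 at col 3 lands with bottom-row=0; cleared 1 line(s) (total 1); column heights now [0 1 0 1 1 1 1], max=1
Drop 4: L rot1 at col 4 lands with bottom-row=1; cleared 0 line(s) (total 1); column heights now [0 1 0 1 4 2 1], max=4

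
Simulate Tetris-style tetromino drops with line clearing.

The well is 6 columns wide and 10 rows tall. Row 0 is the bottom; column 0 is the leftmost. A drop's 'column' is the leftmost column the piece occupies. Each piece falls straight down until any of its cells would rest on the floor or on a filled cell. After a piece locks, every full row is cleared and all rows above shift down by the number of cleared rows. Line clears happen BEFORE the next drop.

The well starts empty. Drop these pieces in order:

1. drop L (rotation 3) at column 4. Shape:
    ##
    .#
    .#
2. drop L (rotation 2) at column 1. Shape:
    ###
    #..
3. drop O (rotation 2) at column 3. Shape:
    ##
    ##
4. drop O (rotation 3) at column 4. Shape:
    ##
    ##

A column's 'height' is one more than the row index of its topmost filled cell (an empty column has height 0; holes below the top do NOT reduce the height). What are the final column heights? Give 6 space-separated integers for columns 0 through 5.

Drop 1: L rot3 at col 4 lands with bottom-row=0; cleared 0 line(s) (total 0); column heights now [0 0 0 0 3 3], max=3
Drop 2: L rot2 at col 1 lands with bottom-row=0; cleared 0 line(s) (total 0); column heights now [0 2 2 2 3 3], max=3
Drop 3: O rot2 at col 3 lands with bottom-row=3; cleared 0 line(s) (total 0); column heights now [0 2 2 5 5 3], max=5
Drop 4: O rot3 at col 4 lands with bottom-row=5; cleared 0 line(s) (total 0); column heights now [0 2 2 5 7 7], max=7

Answer: 0 2 2 5 7 7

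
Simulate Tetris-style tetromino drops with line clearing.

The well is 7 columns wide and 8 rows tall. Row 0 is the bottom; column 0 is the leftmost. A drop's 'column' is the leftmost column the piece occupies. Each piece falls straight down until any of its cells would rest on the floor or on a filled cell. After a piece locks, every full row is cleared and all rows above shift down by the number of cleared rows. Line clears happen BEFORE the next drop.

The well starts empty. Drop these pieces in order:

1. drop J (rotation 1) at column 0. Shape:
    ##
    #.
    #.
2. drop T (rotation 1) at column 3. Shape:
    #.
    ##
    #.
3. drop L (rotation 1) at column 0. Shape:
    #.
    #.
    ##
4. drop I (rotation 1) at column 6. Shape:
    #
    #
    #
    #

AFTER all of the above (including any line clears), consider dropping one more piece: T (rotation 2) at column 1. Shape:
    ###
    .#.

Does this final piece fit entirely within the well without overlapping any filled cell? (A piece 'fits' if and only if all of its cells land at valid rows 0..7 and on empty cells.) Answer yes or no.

Answer: yes

Derivation:
Drop 1: J rot1 at col 0 lands with bottom-row=0; cleared 0 line(s) (total 0); column heights now [3 3 0 0 0 0 0], max=3
Drop 2: T rot1 at col 3 lands with bottom-row=0; cleared 0 line(s) (total 0); column heights now [3 3 0 3 2 0 0], max=3
Drop 3: L rot1 at col 0 lands with bottom-row=3; cleared 0 line(s) (total 0); column heights now [6 4 0 3 2 0 0], max=6
Drop 4: I rot1 at col 6 lands with bottom-row=0; cleared 0 line(s) (total 0); column heights now [6 4 0 3 2 0 4], max=6
Test piece T rot2 at col 1 (width 3): heights before test = [6 4 0 3 2 0 4]; fits = True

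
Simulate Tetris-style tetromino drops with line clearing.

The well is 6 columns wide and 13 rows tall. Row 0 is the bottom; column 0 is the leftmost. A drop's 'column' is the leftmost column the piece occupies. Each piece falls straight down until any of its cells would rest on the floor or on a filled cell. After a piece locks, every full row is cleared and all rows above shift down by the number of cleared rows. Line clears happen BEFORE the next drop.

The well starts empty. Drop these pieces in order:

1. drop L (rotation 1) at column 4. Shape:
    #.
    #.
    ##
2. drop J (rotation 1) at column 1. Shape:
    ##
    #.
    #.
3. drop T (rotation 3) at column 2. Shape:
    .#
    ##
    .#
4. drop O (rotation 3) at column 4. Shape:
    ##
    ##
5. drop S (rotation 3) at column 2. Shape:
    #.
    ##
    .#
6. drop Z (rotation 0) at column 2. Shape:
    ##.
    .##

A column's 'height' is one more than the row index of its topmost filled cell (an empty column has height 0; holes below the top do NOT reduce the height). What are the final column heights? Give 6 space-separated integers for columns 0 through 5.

Drop 1: L rot1 at col 4 lands with bottom-row=0; cleared 0 line(s) (total 0); column heights now [0 0 0 0 3 1], max=3
Drop 2: J rot1 at col 1 lands with bottom-row=0; cleared 0 line(s) (total 0); column heights now [0 3 3 0 3 1], max=3
Drop 3: T rot3 at col 2 lands with bottom-row=2; cleared 0 line(s) (total 0); column heights now [0 3 4 5 3 1], max=5
Drop 4: O rot3 at col 4 lands with bottom-row=3; cleared 0 line(s) (total 0); column heights now [0 3 4 5 5 5], max=5
Drop 5: S rot3 at col 2 lands with bottom-row=5; cleared 0 line(s) (total 0); column heights now [0 3 8 7 5 5], max=8
Drop 6: Z rot0 at col 2 lands with bottom-row=7; cleared 0 line(s) (total 0); column heights now [0 3 9 9 8 5], max=9

Answer: 0 3 9 9 8 5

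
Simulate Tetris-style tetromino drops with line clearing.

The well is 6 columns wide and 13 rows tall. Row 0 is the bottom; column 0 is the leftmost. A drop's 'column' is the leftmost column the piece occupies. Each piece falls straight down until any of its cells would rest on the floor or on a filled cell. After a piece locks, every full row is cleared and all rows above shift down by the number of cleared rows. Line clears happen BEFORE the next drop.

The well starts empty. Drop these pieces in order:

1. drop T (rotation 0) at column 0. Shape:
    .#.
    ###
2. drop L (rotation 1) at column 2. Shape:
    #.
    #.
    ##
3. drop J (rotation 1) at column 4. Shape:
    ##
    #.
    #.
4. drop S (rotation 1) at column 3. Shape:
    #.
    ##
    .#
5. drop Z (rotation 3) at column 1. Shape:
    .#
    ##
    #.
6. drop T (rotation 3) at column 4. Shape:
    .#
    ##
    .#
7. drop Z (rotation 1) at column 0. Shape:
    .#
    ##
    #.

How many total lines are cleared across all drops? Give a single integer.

Drop 1: T rot0 at col 0 lands with bottom-row=0; cleared 0 line(s) (total 0); column heights now [1 2 1 0 0 0], max=2
Drop 2: L rot1 at col 2 lands with bottom-row=1; cleared 0 line(s) (total 0); column heights now [1 2 4 2 0 0], max=4
Drop 3: J rot1 at col 4 lands with bottom-row=0; cleared 0 line(s) (total 0); column heights now [1 2 4 2 3 3], max=4
Drop 4: S rot1 at col 3 lands with bottom-row=3; cleared 0 line(s) (total 0); column heights now [1 2 4 6 5 3], max=6
Drop 5: Z rot3 at col 1 lands with bottom-row=3; cleared 0 line(s) (total 0); column heights now [1 5 6 6 5 3], max=6
Drop 6: T rot3 at col 4 lands with bottom-row=4; cleared 0 line(s) (total 0); column heights now [1 5 6 6 6 7], max=7
Drop 7: Z rot1 at col 0 lands with bottom-row=4; cleared 2 line(s) (total 2); column heights now [1 5 4 2 4 5], max=5

Answer: 2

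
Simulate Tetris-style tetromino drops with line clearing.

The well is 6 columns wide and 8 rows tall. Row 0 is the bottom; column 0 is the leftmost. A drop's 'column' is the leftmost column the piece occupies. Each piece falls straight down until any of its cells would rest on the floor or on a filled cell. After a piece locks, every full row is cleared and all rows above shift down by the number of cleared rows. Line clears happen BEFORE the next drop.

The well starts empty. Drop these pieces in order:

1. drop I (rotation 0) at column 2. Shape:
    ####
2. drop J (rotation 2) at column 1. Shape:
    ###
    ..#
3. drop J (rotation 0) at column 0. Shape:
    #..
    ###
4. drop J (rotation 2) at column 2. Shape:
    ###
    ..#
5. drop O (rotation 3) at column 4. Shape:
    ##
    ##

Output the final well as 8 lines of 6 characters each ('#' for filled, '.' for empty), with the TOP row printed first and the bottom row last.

Drop 1: I rot0 at col 2 lands with bottom-row=0; cleared 0 line(s) (total 0); column heights now [0 0 1 1 1 1], max=1
Drop 2: J rot2 at col 1 lands with bottom-row=1; cleared 0 line(s) (total 0); column heights now [0 3 3 3 1 1], max=3
Drop 3: J rot0 at col 0 lands with bottom-row=3; cleared 0 line(s) (total 0); column heights now [5 4 4 3 1 1], max=5
Drop 4: J rot2 at col 2 lands with bottom-row=3; cleared 0 line(s) (total 0); column heights now [5 4 5 5 5 1], max=5
Drop 5: O rot3 at col 4 lands with bottom-row=5; cleared 0 line(s) (total 0); column heights now [5 4 5 5 7 7], max=7

Answer: ......
....##
....##
#.###.
###.#.
.###..
...#..
..####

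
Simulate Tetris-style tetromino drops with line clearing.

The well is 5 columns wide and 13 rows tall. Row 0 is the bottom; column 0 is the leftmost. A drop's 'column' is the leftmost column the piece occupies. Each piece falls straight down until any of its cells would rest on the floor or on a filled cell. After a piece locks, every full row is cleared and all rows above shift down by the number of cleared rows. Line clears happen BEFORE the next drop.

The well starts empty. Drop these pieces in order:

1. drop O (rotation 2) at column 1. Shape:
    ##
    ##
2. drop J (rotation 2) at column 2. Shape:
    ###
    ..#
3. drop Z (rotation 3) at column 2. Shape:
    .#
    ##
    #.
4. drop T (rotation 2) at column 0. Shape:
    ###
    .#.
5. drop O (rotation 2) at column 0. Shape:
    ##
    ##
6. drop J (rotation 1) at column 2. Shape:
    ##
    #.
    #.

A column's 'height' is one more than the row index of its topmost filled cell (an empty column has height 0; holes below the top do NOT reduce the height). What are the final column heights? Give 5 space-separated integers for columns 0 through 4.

Answer: 8 8 9 9 3

Derivation:
Drop 1: O rot2 at col 1 lands with bottom-row=0; cleared 0 line(s) (total 0); column heights now [0 2 2 0 0], max=2
Drop 2: J rot2 at col 2 lands with bottom-row=1; cleared 0 line(s) (total 0); column heights now [0 2 3 3 3], max=3
Drop 3: Z rot3 at col 2 lands with bottom-row=3; cleared 0 line(s) (total 0); column heights now [0 2 5 6 3], max=6
Drop 4: T rot2 at col 0 lands with bottom-row=4; cleared 0 line(s) (total 0); column heights now [6 6 6 6 3], max=6
Drop 5: O rot2 at col 0 lands with bottom-row=6; cleared 0 line(s) (total 0); column heights now [8 8 6 6 3], max=8
Drop 6: J rot1 at col 2 lands with bottom-row=6; cleared 0 line(s) (total 0); column heights now [8 8 9 9 3], max=9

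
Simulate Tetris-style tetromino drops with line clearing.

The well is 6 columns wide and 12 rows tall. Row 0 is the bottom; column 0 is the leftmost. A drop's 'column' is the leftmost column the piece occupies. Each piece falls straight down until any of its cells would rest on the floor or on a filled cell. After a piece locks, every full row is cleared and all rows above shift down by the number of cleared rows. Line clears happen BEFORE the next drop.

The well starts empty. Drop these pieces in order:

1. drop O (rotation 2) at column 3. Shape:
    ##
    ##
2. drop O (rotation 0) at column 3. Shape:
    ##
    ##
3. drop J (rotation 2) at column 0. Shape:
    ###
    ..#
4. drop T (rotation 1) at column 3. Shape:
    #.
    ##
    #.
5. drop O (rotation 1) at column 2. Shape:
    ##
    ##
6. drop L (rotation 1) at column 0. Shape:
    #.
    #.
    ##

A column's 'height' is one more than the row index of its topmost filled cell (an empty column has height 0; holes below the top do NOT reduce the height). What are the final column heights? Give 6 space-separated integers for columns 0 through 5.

Drop 1: O rot2 at col 3 lands with bottom-row=0; cleared 0 line(s) (total 0); column heights now [0 0 0 2 2 0], max=2
Drop 2: O rot0 at col 3 lands with bottom-row=2; cleared 0 line(s) (total 0); column heights now [0 0 0 4 4 0], max=4
Drop 3: J rot2 at col 0 lands with bottom-row=0; cleared 0 line(s) (total 0); column heights now [2 2 2 4 4 0], max=4
Drop 4: T rot1 at col 3 lands with bottom-row=4; cleared 0 line(s) (total 0); column heights now [2 2 2 7 6 0], max=7
Drop 5: O rot1 at col 2 lands with bottom-row=7; cleared 0 line(s) (total 0); column heights now [2 2 9 9 6 0], max=9
Drop 6: L rot1 at col 0 lands with bottom-row=2; cleared 0 line(s) (total 0); column heights now [5 3 9 9 6 0], max=9

Answer: 5 3 9 9 6 0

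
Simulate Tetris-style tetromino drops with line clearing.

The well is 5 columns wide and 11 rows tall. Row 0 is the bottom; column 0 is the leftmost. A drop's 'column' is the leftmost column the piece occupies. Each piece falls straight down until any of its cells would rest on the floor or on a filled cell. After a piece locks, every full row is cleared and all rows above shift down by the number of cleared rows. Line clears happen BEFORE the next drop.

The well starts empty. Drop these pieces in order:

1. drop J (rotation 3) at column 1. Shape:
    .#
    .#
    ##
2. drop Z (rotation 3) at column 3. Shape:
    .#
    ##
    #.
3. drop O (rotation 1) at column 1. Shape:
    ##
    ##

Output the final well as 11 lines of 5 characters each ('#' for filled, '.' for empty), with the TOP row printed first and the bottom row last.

Drop 1: J rot3 at col 1 lands with bottom-row=0; cleared 0 line(s) (total 0); column heights now [0 1 3 0 0], max=3
Drop 2: Z rot3 at col 3 lands with bottom-row=0; cleared 0 line(s) (total 0); column heights now [0 1 3 2 3], max=3
Drop 3: O rot1 at col 1 lands with bottom-row=3; cleared 0 line(s) (total 0); column heights now [0 5 5 2 3], max=5

Answer: .....
.....
.....
.....
.....
.....
.##..
.##..
..#.#
..###
.###.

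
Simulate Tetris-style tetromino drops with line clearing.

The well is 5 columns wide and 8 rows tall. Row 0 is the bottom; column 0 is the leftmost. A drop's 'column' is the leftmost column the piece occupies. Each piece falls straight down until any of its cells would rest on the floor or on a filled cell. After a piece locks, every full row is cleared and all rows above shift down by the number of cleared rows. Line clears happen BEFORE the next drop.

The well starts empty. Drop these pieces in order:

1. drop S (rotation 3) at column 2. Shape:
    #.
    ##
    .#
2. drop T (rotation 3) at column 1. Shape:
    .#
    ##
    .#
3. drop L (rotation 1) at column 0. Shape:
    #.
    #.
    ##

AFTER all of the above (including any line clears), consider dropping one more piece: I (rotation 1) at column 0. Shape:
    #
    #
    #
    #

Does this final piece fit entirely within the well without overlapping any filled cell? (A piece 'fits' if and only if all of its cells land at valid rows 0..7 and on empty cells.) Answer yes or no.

Drop 1: S rot3 at col 2 lands with bottom-row=0; cleared 0 line(s) (total 0); column heights now [0 0 3 2 0], max=3
Drop 2: T rot3 at col 1 lands with bottom-row=3; cleared 0 line(s) (total 0); column heights now [0 5 6 2 0], max=6
Drop 3: L rot1 at col 0 lands with bottom-row=5; cleared 0 line(s) (total 0); column heights now [8 6 6 2 0], max=8
Test piece I rot1 at col 0 (width 1): heights before test = [8 6 6 2 0]; fits = False

Answer: no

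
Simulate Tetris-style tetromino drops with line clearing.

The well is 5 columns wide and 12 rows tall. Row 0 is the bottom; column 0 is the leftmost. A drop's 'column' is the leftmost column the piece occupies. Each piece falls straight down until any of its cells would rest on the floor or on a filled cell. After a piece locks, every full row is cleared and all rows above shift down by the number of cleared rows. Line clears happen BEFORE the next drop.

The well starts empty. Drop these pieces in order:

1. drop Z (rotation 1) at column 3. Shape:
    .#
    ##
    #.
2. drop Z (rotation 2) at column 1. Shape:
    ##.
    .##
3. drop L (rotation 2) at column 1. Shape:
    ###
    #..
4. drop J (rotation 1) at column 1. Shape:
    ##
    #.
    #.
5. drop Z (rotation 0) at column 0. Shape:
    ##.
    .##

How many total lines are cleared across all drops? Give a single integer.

Answer: 0

Derivation:
Drop 1: Z rot1 at col 3 lands with bottom-row=0; cleared 0 line(s) (total 0); column heights now [0 0 0 2 3], max=3
Drop 2: Z rot2 at col 1 lands with bottom-row=2; cleared 0 line(s) (total 0); column heights now [0 4 4 3 3], max=4
Drop 3: L rot2 at col 1 lands with bottom-row=4; cleared 0 line(s) (total 0); column heights now [0 6 6 6 3], max=6
Drop 4: J rot1 at col 1 lands with bottom-row=6; cleared 0 line(s) (total 0); column heights now [0 9 9 6 3], max=9
Drop 5: Z rot0 at col 0 lands with bottom-row=9; cleared 0 line(s) (total 0); column heights now [11 11 10 6 3], max=11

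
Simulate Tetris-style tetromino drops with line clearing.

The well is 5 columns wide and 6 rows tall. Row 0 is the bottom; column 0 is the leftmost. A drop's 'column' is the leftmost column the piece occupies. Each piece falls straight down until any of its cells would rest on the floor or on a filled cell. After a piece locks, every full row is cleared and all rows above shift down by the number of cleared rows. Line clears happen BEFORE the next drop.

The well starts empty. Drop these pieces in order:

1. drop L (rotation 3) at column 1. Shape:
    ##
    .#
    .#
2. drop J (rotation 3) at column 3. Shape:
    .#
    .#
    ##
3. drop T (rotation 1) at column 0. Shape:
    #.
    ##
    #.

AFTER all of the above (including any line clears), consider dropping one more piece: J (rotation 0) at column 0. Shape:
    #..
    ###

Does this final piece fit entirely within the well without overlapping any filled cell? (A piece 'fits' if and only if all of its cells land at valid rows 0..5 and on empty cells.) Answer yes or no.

Answer: no

Derivation:
Drop 1: L rot3 at col 1 lands with bottom-row=0; cleared 0 line(s) (total 0); column heights now [0 3 3 0 0], max=3
Drop 2: J rot3 at col 3 lands with bottom-row=0; cleared 0 line(s) (total 0); column heights now [0 3 3 1 3], max=3
Drop 3: T rot1 at col 0 lands with bottom-row=2; cleared 0 line(s) (total 0); column heights now [5 4 3 1 3], max=5
Test piece J rot0 at col 0 (width 3): heights before test = [5 4 3 1 3]; fits = False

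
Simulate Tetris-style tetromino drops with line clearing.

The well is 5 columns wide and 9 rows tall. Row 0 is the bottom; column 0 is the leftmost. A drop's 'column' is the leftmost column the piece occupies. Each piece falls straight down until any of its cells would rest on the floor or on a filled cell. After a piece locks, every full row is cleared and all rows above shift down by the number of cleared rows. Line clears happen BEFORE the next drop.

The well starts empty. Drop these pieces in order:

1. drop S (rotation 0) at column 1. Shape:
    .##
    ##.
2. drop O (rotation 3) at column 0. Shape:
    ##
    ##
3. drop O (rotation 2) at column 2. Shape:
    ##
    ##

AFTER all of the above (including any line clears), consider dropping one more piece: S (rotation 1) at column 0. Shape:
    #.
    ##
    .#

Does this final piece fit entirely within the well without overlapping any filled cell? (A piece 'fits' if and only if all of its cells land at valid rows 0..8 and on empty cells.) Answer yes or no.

Drop 1: S rot0 at col 1 lands with bottom-row=0; cleared 0 line(s) (total 0); column heights now [0 1 2 2 0], max=2
Drop 2: O rot3 at col 0 lands with bottom-row=1; cleared 0 line(s) (total 0); column heights now [3 3 2 2 0], max=3
Drop 3: O rot2 at col 2 lands with bottom-row=2; cleared 0 line(s) (total 0); column heights now [3 3 4 4 0], max=4
Test piece S rot1 at col 0 (width 2): heights before test = [3 3 4 4 0]; fits = True

Answer: yes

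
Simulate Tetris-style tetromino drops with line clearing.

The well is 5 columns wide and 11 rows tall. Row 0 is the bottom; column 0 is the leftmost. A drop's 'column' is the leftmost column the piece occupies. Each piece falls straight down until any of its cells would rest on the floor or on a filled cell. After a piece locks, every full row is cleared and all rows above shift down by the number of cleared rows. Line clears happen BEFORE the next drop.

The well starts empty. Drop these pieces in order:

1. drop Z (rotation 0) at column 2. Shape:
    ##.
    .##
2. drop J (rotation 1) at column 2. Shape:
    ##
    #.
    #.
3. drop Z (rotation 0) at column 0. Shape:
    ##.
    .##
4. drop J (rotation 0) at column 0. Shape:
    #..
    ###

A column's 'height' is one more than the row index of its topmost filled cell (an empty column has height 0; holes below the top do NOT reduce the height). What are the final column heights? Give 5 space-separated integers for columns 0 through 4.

Drop 1: Z rot0 at col 2 lands with bottom-row=0; cleared 0 line(s) (total 0); column heights now [0 0 2 2 1], max=2
Drop 2: J rot1 at col 2 lands with bottom-row=2; cleared 0 line(s) (total 0); column heights now [0 0 5 5 1], max=5
Drop 3: Z rot0 at col 0 lands with bottom-row=5; cleared 0 line(s) (total 0); column heights now [7 7 6 5 1], max=7
Drop 4: J rot0 at col 0 lands with bottom-row=7; cleared 0 line(s) (total 0); column heights now [9 8 8 5 1], max=9

Answer: 9 8 8 5 1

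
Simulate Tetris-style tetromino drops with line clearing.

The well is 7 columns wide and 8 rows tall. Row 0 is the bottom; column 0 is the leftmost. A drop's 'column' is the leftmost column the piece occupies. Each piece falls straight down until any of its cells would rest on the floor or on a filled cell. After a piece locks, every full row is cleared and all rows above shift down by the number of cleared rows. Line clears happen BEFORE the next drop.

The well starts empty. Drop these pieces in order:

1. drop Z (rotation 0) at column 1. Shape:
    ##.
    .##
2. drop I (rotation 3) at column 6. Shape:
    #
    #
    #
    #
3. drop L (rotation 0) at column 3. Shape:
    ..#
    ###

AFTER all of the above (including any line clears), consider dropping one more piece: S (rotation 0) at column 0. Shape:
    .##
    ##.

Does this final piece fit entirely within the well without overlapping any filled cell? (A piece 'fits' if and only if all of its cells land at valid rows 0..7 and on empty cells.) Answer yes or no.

Answer: yes

Derivation:
Drop 1: Z rot0 at col 1 lands with bottom-row=0; cleared 0 line(s) (total 0); column heights now [0 2 2 1 0 0 0], max=2
Drop 2: I rot3 at col 6 lands with bottom-row=0; cleared 0 line(s) (total 0); column heights now [0 2 2 1 0 0 4], max=4
Drop 3: L rot0 at col 3 lands with bottom-row=1; cleared 0 line(s) (total 0); column heights now [0 2 2 2 2 3 4], max=4
Test piece S rot0 at col 0 (width 3): heights before test = [0 2 2 2 2 3 4]; fits = True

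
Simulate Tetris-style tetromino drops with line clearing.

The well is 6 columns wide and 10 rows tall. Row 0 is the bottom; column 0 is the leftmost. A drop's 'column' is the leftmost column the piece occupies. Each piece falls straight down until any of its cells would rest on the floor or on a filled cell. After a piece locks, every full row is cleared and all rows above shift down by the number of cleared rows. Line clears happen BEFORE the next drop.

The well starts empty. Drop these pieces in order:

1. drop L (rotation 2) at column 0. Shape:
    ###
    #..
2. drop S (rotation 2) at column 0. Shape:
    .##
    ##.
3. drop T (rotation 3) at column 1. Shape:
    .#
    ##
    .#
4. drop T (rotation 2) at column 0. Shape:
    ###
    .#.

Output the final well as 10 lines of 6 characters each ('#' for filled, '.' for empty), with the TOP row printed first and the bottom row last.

Drop 1: L rot2 at col 0 lands with bottom-row=0; cleared 0 line(s) (total 0); column heights now [2 2 2 0 0 0], max=2
Drop 2: S rot2 at col 0 lands with bottom-row=2; cleared 0 line(s) (total 0); column heights now [3 4 4 0 0 0], max=4
Drop 3: T rot3 at col 1 lands with bottom-row=4; cleared 0 line(s) (total 0); column heights now [3 6 7 0 0 0], max=7
Drop 4: T rot2 at col 0 lands with bottom-row=6; cleared 0 line(s) (total 0); column heights now [8 8 8 0 0 0], max=8

Answer: ......
......
###...
.##...
.##...
..#...
.##...
##....
###...
#.....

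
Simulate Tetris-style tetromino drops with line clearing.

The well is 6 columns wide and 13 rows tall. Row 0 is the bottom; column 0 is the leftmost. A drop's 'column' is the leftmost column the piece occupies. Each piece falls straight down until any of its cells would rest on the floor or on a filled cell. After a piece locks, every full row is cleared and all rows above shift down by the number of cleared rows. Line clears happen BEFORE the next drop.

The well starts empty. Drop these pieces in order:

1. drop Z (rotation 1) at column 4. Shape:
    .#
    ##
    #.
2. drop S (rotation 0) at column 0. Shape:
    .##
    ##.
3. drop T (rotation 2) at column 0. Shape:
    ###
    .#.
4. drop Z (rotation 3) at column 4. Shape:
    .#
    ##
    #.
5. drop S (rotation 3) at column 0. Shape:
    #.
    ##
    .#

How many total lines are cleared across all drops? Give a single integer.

Answer: 0

Derivation:
Drop 1: Z rot1 at col 4 lands with bottom-row=0; cleared 0 line(s) (total 0); column heights now [0 0 0 0 2 3], max=3
Drop 2: S rot0 at col 0 lands with bottom-row=0; cleared 0 line(s) (total 0); column heights now [1 2 2 0 2 3], max=3
Drop 3: T rot2 at col 0 lands with bottom-row=2; cleared 0 line(s) (total 0); column heights now [4 4 4 0 2 3], max=4
Drop 4: Z rot3 at col 4 lands with bottom-row=2; cleared 0 line(s) (total 0); column heights now [4 4 4 0 4 5], max=5
Drop 5: S rot3 at col 0 lands with bottom-row=4; cleared 0 line(s) (total 0); column heights now [7 6 4 0 4 5], max=7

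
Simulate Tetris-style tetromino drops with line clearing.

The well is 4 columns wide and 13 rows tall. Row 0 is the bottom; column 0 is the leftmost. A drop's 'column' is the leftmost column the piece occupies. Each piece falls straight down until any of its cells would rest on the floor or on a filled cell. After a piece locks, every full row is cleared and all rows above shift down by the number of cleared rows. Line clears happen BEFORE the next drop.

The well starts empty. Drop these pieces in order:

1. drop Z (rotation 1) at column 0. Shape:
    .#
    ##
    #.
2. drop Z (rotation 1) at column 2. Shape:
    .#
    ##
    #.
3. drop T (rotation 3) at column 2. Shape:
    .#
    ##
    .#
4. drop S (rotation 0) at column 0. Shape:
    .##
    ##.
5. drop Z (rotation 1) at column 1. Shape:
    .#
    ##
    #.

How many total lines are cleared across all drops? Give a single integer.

Drop 1: Z rot1 at col 0 lands with bottom-row=0; cleared 0 line(s) (total 0); column heights now [2 3 0 0], max=3
Drop 2: Z rot1 at col 2 lands with bottom-row=0; cleared 1 line(s) (total 1); column heights now [1 2 1 2], max=2
Drop 3: T rot3 at col 2 lands with bottom-row=2; cleared 0 line(s) (total 1); column heights now [1 2 4 5], max=5
Drop 4: S rot0 at col 0 lands with bottom-row=3; cleared 1 line(s) (total 2); column heights now [1 4 4 4], max=4
Drop 5: Z rot1 at col 1 lands with bottom-row=4; cleared 0 line(s) (total 2); column heights now [1 6 7 4], max=7

Answer: 2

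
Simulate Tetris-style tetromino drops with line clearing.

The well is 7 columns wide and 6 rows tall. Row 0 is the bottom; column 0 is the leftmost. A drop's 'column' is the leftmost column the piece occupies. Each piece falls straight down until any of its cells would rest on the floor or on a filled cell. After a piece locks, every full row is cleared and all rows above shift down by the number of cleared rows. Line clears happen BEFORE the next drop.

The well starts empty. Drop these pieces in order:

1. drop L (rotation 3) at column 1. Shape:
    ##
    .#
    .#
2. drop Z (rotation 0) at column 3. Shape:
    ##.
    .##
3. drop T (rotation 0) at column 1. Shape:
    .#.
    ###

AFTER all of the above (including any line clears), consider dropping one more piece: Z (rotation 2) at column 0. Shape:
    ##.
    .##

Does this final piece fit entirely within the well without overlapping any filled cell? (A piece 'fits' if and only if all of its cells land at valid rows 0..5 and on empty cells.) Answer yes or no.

Answer: no

Derivation:
Drop 1: L rot3 at col 1 lands with bottom-row=0; cleared 0 line(s) (total 0); column heights now [0 3 3 0 0 0 0], max=3
Drop 2: Z rot0 at col 3 lands with bottom-row=0; cleared 0 line(s) (total 0); column heights now [0 3 3 2 2 1 0], max=3
Drop 3: T rot0 at col 1 lands with bottom-row=3; cleared 0 line(s) (total 0); column heights now [0 4 5 4 2 1 0], max=5
Test piece Z rot2 at col 0 (width 3): heights before test = [0 4 5 4 2 1 0]; fits = False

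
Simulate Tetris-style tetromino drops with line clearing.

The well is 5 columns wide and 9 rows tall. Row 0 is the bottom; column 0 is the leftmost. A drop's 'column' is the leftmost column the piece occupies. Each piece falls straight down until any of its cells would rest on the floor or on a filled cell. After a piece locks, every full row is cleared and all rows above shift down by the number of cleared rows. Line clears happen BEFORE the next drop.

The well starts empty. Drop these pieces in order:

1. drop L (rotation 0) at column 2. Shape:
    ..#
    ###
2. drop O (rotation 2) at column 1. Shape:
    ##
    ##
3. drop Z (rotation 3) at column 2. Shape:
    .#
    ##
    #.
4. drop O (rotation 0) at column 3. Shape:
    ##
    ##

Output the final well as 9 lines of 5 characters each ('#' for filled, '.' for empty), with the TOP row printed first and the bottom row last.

Answer: .....
...##
...##
...#.
..##.
..#..
.##..
.##.#
..###

Derivation:
Drop 1: L rot0 at col 2 lands with bottom-row=0; cleared 0 line(s) (total 0); column heights now [0 0 1 1 2], max=2
Drop 2: O rot2 at col 1 lands with bottom-row=1; cleared 0 line(s) (total 0); column heights now [0 3 3 1 2], max=3
Drop 3: Z rot3 at col 2 lands with bottom-row=3; cleared 0 line(s) (total 0); column heights now [0 3 5 6 2], max=6
Drop 4: O rot0 at col 3 lands with bottom-row=6; cleared 0 line(s) (total 0); column heights now [0 3 5 8 8], max=8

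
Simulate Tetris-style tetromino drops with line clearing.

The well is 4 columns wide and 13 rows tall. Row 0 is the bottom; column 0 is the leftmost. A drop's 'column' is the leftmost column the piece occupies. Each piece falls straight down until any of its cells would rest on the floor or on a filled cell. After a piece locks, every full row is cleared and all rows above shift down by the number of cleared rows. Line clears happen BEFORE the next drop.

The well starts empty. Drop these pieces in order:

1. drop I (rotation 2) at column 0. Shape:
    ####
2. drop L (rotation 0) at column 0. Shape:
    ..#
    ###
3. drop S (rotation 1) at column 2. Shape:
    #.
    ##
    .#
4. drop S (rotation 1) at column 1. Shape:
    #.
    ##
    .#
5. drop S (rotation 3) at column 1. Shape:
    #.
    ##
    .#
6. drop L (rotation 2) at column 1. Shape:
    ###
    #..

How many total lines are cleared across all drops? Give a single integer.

Answer: 1

Derivation:
Drop 1: I rot2 at col 0 lands with bottom-row=0; cleared 1 line(s) (total 1); column heights now [0 0 0 0], max=0
Drop 2: L rot0 at col 0 lands with bottom-row=0; cleared 0 line(s) (total 1); column heights now [1 1 2 0], max=2
Drop 3: S rot1 at col 2 lands with bottom-row=1; cleared 0 line(s) (total 1); column heights now [1 1 4 3], max=4
Drop 4: S rot1 at col 1 lands with bottom-row=4; cleared 0 line(s) (total 1); column heights now [1 7 6 3], max=7
Drop 5: S rot3 at col 1 lands with bottom-row=6; cleared 0 line(s) (total 1); column heights now [1 9 8 3], max=9
Drop 6: L rot2 at col 1 lands with bottom-row=9; cleared 0 line(s) (total 1); column heights now [1 11 11 11], max=11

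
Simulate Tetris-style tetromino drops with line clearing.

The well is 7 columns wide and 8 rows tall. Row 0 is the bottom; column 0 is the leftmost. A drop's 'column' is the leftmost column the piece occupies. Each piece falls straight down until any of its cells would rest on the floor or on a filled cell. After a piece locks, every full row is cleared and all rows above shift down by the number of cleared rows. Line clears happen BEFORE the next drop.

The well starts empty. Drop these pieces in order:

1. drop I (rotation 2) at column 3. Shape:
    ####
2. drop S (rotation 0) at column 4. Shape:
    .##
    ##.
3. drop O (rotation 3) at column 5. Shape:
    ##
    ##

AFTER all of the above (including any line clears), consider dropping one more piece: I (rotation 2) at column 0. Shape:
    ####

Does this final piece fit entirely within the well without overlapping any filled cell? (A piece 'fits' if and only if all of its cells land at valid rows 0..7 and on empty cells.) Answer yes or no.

Drop 1: I rot2 at col 3 lands with bottom-row=0; cleared 0 line(s) (total 0); column heights now [0 0 0 1 1 1 1], max=1
Drop 2: S rot0 at col 4 lands with bottom-row=1; cleared 0 line(s) (total 0); column heights now [0 0 0 1 2 3 3], max=3
Drop 3: O rot3 at col 5 lands with bottom-row=3; cleared 0 line(s) (total 0); column heights now [0 0 0 1 2 5 5], max=5
Test piece I rot2 at col 0 (width 4): heights before test = [0 0 0 1 2 5 5]; fits = True

Answer: yes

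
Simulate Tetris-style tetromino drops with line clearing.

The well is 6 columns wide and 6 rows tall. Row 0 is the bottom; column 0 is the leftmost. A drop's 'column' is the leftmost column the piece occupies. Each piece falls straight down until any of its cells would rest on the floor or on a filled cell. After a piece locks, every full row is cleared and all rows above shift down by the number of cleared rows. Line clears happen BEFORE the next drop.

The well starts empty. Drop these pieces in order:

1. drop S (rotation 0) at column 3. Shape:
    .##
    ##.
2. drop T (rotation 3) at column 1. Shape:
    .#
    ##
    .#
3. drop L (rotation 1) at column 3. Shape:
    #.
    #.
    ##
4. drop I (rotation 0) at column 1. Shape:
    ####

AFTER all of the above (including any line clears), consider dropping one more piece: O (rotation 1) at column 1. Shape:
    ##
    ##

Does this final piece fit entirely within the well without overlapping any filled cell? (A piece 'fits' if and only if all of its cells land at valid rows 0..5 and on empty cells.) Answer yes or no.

Drop 1: S rot0 at col 3 lands with bottom-row=0; cleared 0 line(s) (total 0); column heights now [0 0 0 1 2 2], max=2
Drop 2: T rot3 at col 1 lands with bottom-row=0; cleared 0 line(s) (total 0); column heights now [0 2 3 1 2 2], max=3
Drop 3: L rot1 at col 3 lands with bottom-row=2; cleared 0 line(s) (total 0); column heights now [0 2 3 5 3 2], max=5
Drop 4: I rot0 at col 1 lands with bottom-row=5; cleared 0 line(s) (total 0); column heights now [0 6 6 6 6 2], max=6
Test piece O rot1 at col 1 (width 2): heights before test = [0 6 6 6 6 2]; fits = False

Answer: no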